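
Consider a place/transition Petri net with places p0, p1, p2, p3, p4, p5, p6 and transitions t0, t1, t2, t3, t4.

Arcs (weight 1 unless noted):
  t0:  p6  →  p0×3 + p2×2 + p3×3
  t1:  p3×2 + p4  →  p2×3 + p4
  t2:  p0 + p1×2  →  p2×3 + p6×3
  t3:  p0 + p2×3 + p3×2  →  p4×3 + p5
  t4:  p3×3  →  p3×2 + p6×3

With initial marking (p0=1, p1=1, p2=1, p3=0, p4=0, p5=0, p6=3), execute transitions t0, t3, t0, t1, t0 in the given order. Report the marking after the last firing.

(p0=9, p1=1, p2=7, p3=5, p4=3, p5=1, p6=0)

step 1: fire t0:  (p0=1, p1=1, p2=1, p3=0, p4=0, p5=0, p6=3) → (p0=4, p1=1, p2=3, p3=3, p4=0, p5=0, p6=2)
step 2: fire t3:  (p0=4, p1=1, p2=3, p3=3, p4=0, p5=0, p6=2) → (p0=3, p1=1, p2=0, p3=1, p4=3, p5=1, p6=2)
step 3: fire t0:  (p0=3, p1=1, p2=0, p3=1, p4=3, p5=1, p6=2) → (p0=6, p1=1, p2=2, p3=4, p4=3, p5=1, p6=1)
step 4: fire t1:  (p0=6, p1=1, p2=2, p3=4, p4=3, p5=1, p6=1) → (p0=6, p1=1, p2=5, p3=2, p4=3, p5=1, p6=1)
step 5: fire t0:  (p0=6, p1=1, p2=5, p3=2, p4=3, p5=1, p6=1) → (p0=9, p1=1, p2=7, p3=5, p4=3, p5=1, p6=0)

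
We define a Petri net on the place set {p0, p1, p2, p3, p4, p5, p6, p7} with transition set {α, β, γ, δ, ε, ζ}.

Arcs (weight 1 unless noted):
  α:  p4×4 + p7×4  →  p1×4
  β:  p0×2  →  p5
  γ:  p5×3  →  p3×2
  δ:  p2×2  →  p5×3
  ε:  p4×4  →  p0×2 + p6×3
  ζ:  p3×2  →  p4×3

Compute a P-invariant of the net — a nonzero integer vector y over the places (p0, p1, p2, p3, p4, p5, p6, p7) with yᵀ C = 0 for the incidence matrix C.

y = (p0:1, p1:2, p2:3, p3:3, p4:2, p5:2, p6:2, p7:0)

Incidence matrix C (rows=places, cols=transitions):
        α    β    γ    δ    ε    ζ
   p0   0   -2    0    0    2    0
   p1   4    0    0    0    0    0
   p2   0    0    0   -2    0    0
   p3   0    0    2    0    0   -2
   p4  -4    0    0    0   -4    3
   p5   0    1   -3    3    0    0
   p6   0    0    0    0    3    0
   p7  -4    0    0    0    0    0

Candidate y = [1, 2, 3, 3, 2, 2, 2, 0]; check y·C column-wise:
  col α: 1·0 + 2·4 + 3·0 + 3·0 + 2·-4 + 2·0 + 2·0 + 0·-4 = 0
  col β: 1·-2 + 2·0 + 3·0 + 3·0 + 2·0 + 2·1 + 2·0 = 0
  col γ: 1·0 + 2·0 + 3·0 + 3·2 + 2·0 + 2·-3 + 2·0 = 0
  col δ: 1·0 + 2·0 + 3·-2 + 3·0 + 2·0 + 2·3 + 2·0 = 0
  col ε: 1·2 + 2·0 + 3·0 + 3·0 + 2·-4 + 2·0 + 2·3 = 0
  col ζ: 1·0 + 2·0 + 3·0 + 3·-2 + 2·3 + 2·0 + 2·0 = 0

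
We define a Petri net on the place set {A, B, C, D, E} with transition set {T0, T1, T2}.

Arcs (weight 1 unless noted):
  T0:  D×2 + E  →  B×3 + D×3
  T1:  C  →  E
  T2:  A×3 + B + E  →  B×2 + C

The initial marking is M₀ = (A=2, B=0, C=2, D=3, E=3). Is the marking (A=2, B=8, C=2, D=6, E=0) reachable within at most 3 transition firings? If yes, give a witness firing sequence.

NO — not reachable within 3 firings

depth 0: 1 marking
depth 1: 3 markings reached so far
depth 2: 6 markings reached so far
depth 3: 9 markings reached so far
target is not among the 9 markings reachable within 3 steps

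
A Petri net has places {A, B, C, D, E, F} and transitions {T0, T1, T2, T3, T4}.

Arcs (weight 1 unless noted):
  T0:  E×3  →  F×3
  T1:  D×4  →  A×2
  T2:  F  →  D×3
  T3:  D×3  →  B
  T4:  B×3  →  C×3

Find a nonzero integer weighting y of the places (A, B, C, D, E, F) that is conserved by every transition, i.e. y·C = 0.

Incidence matrix C (rows=places, cols=transitions):
       T0   T1   T2   T3   T4
    A   0    2    0    0    0
    B   0    0    0    1   -3
    C   0    0    0    0    3
    D   0   -4    3   -3    0
    E  -3    0    0    0    0
    F   3    0   -1    0    0

Candidate y = [2, 3, 3, 1, 3, 3]; check y·C column-wise:
  col T0: 2·0 + 3·0 + 3·0 + 1·0 + 3·-3 + 3·3 = 0
  col T1: 2·2 + 3·0 + 3·0 + 1·-4 + 3·0 + 3·0 = 0
  col T2: 2·0 + 3·0 + 3·0 + 1·3 + 3·0 + 3·-1 = 0
  col T3: 2·0 + 3·1 + 3·0 + 1·-3 + 3·0 + 3·0 = 0
  col T4: 2·0 + 3·-3 + 3·3 + 1·0 + 3·0 + 3·0 = 0

y = (A:2, B:3, C:3, D:1, E:3, F:3)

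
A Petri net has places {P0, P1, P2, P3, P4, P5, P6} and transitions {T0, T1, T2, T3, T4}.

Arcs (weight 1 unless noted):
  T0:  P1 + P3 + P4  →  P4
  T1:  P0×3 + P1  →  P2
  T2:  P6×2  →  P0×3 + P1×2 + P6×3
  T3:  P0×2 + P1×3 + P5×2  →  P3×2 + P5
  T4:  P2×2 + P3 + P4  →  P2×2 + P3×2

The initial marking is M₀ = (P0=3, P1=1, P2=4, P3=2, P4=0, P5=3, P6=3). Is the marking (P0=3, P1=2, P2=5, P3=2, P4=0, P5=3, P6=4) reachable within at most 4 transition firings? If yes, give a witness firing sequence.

step 1: fire T1:  (P0=3, P1=1, P2=4, P3=2, P4=0, P5=3, P6=3) → (P0=0, P1=0, P2=5, P3=2, P4=0, P5=3, P6=3)
step 2: fire T2:  (P0=0, P1=0, P2=5, P3=2, P4=0, P5=3, P6=3) → (P0=3, P1=2, P2=5, P3=2, P4=0, P5=3, P6=4)

YES — reachable via ⟨T1, T2⟩ (2 firings)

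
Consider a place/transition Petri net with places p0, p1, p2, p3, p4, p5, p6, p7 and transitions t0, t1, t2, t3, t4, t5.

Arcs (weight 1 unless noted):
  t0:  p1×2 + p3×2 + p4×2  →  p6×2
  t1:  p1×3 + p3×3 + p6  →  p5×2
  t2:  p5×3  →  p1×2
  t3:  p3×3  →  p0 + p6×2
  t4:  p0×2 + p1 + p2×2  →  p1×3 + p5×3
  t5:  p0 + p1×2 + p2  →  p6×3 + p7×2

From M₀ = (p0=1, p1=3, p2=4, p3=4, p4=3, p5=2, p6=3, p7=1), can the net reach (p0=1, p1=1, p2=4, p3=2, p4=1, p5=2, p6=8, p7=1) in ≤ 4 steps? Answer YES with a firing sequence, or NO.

NO — not reachable within 4 firings

depth 0: 1 marking
depth 1: 5 markings reached so far
depth 2: 8 markings reached so far
depth 3: 10 markings reached so far
depth 4: 10 markings reached so far
(frontier empty at depth 4; search complete)
target is not among the 10 markings reachable within 4 steps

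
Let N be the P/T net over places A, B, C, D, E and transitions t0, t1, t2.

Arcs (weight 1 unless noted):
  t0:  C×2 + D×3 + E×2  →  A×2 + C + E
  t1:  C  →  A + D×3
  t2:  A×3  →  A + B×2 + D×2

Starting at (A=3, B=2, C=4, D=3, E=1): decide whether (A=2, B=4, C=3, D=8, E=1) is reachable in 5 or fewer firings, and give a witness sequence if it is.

YES — reachable via ⟨t1, t2⟩ (2 firings)

step 1: fire t1:  (A=3, B=2, C=4, D=3, E=1) → (A=4, B=2, C=3, D=6, E=1)
step 2: fire t2:  (A=4, B=2, C=3, D=6, E=1) → (A=2, B=4, C=3, D=8, E=1)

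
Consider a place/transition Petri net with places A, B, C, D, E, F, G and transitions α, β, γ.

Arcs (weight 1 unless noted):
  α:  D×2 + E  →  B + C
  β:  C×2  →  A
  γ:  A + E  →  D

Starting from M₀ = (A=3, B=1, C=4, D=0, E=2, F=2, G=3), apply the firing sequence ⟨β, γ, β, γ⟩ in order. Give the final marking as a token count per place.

step 1: fire β:  (A=3, B=1, C=4, D=0, E=2, F=2, G=3) → (A=4, B=1, C=2, D=0, E=2, F=2, G=3)
step 2: fire γ:  (A=4, B=1, C=2, D=0, E=2, F=2, G=3) → (A=3, B=1, C=2, D=1, E=1, F=2, G=3)
step 3: fire β:  (A=3, B=1, C=2, D=1, E=1, F=2, G=3) → (A=4, B=1, C=0, D=1, E=1, F=2, G=3)
step 4: fire γ:  (A=4, B=1, C=0, D=1, E=1, F=2, G=3) → (A=3, B=1, C=0, D=2, E=0, F=2, G=3)

(A=3, B=1, C=0, D=2, E=0, F=2, G=3)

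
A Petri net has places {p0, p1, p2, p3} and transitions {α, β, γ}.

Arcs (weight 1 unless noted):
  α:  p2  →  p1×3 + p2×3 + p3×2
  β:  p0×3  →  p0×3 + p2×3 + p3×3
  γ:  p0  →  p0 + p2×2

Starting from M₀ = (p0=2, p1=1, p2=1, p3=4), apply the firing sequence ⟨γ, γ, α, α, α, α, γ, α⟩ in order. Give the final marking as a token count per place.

(p0=2, p1=16, p2=17, p3=14)

step 1: fire γ:  (p0=2, p1=1, p2=1, p3=4) → (p0=2, p1=1, p2=3, p3=4)
step 2: fire γ:  (p0=2, p1=1, p2=3, p3=4) → (p0=2, p1=1, p2=5, p3=4)
step 3: fire α:  (p0=2, p1=1, p2=5, p3=4) → (p0=2, p1=4, p2=7, p3=6)
step 4: fire α:  (p0=2, p1=4, p2=7, p3=6) → (p0=2, p1=7, p2=9, p3=8)
step 5: fire α:  (p0=2, p1=7, p2=9, p3=8) → (p0=2, p1=10, p2=11, p3=10)
step 6: fire α:  (p0=2, p1=10, p2=11, p3=10) → (p0=2, p1=13, p2=13, p3=12)
step 7: fire γ:  (p0=2, p1=13, p2=13, p3=12) → (p0=2, p1=13, p2=15, p3=12)
step 8: fire α:  (p0=2, p1=13, p2=15, p3=12) → (p0=2, p1=16, p2=17, p3=14)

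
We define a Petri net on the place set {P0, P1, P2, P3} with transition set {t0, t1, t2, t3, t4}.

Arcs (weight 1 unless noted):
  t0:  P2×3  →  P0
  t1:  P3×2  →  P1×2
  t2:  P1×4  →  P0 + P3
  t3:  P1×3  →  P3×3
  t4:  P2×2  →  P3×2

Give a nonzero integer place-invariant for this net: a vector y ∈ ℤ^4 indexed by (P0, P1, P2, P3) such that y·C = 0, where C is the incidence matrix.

y = (P0:3, P1:1, P2:1, P3:1)

Incidence matrix C (rows=places, cols=transitions):
       t0   t1   t2   t3   t4
   P0   1    0    1    0    0
   P1   0    2   -4   -3    0
   P2  -3    0    0    0   -2
   P3   0   -2    1    3    2

Candidate y = [3, 1, 1, 1]; check y·C column-wise:
  col t0: 3·1 + 1·0 + 1·-3 + 1·0 = 0
  col t1: 3·0 + 1·2 + 1·0 + 1·-2 = 0
  col t2: 3·1 + 1·-4 + 1·0 + 1·1 = 0
  col t3: 3·0 + 1·-3 + 1·0 + 1·3 = 0
  col t4: 3·0 + 1·0 + 1·-2 + 1·2 = 0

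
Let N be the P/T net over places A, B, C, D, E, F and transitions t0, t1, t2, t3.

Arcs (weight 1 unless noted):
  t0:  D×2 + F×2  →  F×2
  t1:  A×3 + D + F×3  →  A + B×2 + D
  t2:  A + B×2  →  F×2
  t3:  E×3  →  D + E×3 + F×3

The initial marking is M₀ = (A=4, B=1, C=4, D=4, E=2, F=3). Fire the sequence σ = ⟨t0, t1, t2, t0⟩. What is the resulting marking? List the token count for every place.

step 1: fire t0:  (A=4, B=1, C=4, D=4, E=2, F=3) → (A=4, B=1, C=4, D=2, E=2, F=3)
step 2: fire t1:  (A=4, B=1, C=4, D=2, E=2, F=3) → (A=2, B=3, C=4, D=2, E=2, F=0)
step 3: fire t2:  (A=2, B=3, C=4, D=2, E=2, F=0) → (A=1, B=1, C=4, D=2, E=2, F=2)
step 4: fire t0:  (A=1, B=1, C=4, D=2, E=2, F=2) → (A=1, B=1, C=4, D=0, E=2, F=2)

(A=1, B=1, C=4, D=0, E=2, F=2)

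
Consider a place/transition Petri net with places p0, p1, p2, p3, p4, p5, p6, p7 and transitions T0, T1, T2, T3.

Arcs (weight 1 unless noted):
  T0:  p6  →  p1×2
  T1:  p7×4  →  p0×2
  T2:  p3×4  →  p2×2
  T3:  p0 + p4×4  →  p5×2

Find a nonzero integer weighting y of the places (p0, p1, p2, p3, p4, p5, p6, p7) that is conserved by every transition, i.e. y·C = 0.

y = (p0:0, p1:0, p2:2, p3:1, p4:0, p5:0, p6:0, p7:0)

Incidence matrix C (rows=places, cols=transitions):
       T0   T1   T2   T3
   p0   0    2    0   -1
   p1   2    0    0    0
   p2   0    0    2    0
   p3   0    0   -4    0
   p4   0    0    0   -4
   p5   0    0    0    2
   p6  -1    0    0    0
   p7   0   -4    0    0

Candidate y = [0, 0, 2, 1, 0, 0, 0, 0]; check y·C column-wise:
  col T0: 0·2 + 2·0 + 1·0 + 0·-1 = 0
  col T1: 0·2 + 2·0 + 1·0 + 0·-4 = 0
  col T2: 2·2 + 1·-4 = 0
  col T3: 0·-1 + 2·0 + 1·0 + 0·-4 + 0·2 = 0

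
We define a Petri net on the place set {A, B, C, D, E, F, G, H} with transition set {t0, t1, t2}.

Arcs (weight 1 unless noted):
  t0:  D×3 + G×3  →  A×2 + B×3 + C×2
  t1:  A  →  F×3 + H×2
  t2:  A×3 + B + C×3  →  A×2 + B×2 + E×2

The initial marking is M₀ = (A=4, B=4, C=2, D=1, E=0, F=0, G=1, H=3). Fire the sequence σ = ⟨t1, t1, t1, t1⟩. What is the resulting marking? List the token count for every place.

step 1: fire t1:  (A=4, B=4, C=2, D=1, E=0, F=0, G=1, H=3) → (A=3, B=4, C=2, D=1, E=0, F=3, G=1, H=5)
step 2: fire t1:  (A=3, B=4, C=2, D=1, E=0, F=3, G=1, H=5) → (A=2, B=4, C=2, D=1, E=0, F=6, G=1, H=7)
step 3: fire t1:  (A=2, B=4, C=2, D=1, E=0, F=6, G=1, H=7) → (A=1, B=4, C=2, D=1, E=0, F=9, G=1, H=9)
step 4: fire t1:  (A=1, B=4, C=2, D=1, E=0, F=9, G=1, H=9) → (A=0, B=4, C=2, D=1, E=0, F=12, G=1, H=11)

(A=0, B=4, C=2, D=1, E=0, F=12, G=1, H=11)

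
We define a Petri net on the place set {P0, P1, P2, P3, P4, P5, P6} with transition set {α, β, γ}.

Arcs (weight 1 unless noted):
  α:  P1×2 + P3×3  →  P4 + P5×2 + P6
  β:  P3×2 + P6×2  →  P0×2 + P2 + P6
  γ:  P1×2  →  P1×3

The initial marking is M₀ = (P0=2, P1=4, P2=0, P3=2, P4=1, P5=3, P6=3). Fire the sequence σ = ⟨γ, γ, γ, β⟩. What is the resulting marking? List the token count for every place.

(P0=4, P1=7, P2=1, P3=0, P4=1, P5=3, P6=2)

step 1: fire γ:  (P0=2, P1=4, P2=0, P3=2, P4=1, P5=3, P6=3) → (P0=2, P1=5, P2=0, P3=2, P4=1, P5=3, P6=3)
step 2: fire γ:  (P0=2, P1=5, P2=0, P3=2, P4=1, P5=3, P6=3) → (P0=2, P1=6, P2=0, P3=2, P4=1, P5=3, P6=3)
step 3: fire γ:  (P0=2, P1=6, P2=0, P3=2, P4=1, P5=3, P6=3) → (P0=2, P1=7, P2=0, P3=2, P4=1, P5=3, P6=3)
step 4: fire β:  (P0=2, P1=7, P2=0, P3=2, P4=1, P5=3, P6=3) → (P0=4, P1=7, P2=1, P3=0, P4=1, P5=3, P6=2)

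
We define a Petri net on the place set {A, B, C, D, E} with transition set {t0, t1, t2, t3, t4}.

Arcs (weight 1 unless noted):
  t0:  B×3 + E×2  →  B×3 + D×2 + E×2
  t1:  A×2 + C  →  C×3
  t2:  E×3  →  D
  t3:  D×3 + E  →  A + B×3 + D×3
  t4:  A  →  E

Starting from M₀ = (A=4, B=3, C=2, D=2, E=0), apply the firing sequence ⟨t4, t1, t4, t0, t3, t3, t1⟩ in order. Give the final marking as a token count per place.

(A=0, B=9, C=6, D=4, E=0)

step 1: fire t4:  (A=4, B=3, C=2, D=2, E=0) → (A=3, B=3, C=2, D=2, E=1)
step 2: fire t1:  (A=3, B=3, C=2, D=2, E=1) → (A=1, B=3, C=4, D=2, E=1)
step 3: fire t4:  (A=1, B=3, C=4, D=2, E=1) → (A=0, B=3, C=4, D=2, E=2)
step 4: fire t0:  (A=0, B=3, C=4, D=2, E=2) → (A=0, B=3, C=4, D=4, E=2)
step 5: fire t3:  (A=0, B=3, C=4, D=4, E=2) → (A=1, B=6, C=4, D=4, E=1)
step 6: fire t3:  (A=1, B=6, C=4, D=4, E=1) → (A=2, B=9, C=4, D=4, E=0)
step 7: fire t1:  (A=2, B=9, C=4, D=4, E=0) → (A=0, B=9, C=6, D=4, E=0)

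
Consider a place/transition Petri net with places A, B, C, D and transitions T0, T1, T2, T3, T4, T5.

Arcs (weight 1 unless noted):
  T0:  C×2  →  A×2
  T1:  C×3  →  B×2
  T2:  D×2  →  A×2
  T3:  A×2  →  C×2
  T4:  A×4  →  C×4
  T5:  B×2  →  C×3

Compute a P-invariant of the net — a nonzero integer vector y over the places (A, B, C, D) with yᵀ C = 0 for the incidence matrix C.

Incidence matrix C (rows=places, cols=transitions):
       T0   T1   T2   T3   T4   T5
    A   2    0    2   -2   -4    0
    B   0    2    0    0    0   -2
    C  -2   -3    0    2    4    3
    D   0    0   -2    0    0    0

Candidate y = [2, 3, 2, 2]; check y·C column-wise:
  col T0: 2·2 + 3·0 + 2·-2 + 2·0 = 0
  col T1: 2·0 + 3·2 + 2·-3 + 2·0 = 0
  col T2: 2·2 + 3·0 + 2·0 + 2·-2 = 0
  col T3: 2·-2 + 3·0 + 2·2 + 2·0 = 0
  col T4: 2·-4 + 3·0 + 2·4 + 2·0 = 0
  col T5: 2·0 + 3·-2 + 2·3 + 2·0 = 0

y = (A:2, B:3, C:2, D:2)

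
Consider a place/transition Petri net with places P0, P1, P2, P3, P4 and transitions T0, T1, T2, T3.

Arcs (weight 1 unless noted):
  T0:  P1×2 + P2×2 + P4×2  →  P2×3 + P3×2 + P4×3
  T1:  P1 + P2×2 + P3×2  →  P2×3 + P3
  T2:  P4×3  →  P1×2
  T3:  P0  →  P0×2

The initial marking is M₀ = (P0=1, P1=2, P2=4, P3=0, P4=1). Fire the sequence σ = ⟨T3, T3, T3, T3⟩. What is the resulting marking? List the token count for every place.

step 1: fire T3:  (P0=1, P1=2, P2=4, P3=0, P4=1) → (P0=2, P1=2, P2=4, P3=0, P4=1)
step 2: fire T3:  (P0=2, P1=2, P2=4, P3=0, P4=1) → (P0=3, P1=2, P2=4, P3=0, P4=1)
step 3: fire T3:  (P0=3, P1=2, P2=4, P3=0, P4=1) → (P0=4, P1=2, P2=4, P3=0, P4=1)
step 4: fire T3:  (P0=4, P1=2, P2=4, P3=0, P4=1) → (P0=5, P1=2, P2=4, P3=0, P4=1)

(P0=5, P1=2, P2=4, P3=0, P4=1)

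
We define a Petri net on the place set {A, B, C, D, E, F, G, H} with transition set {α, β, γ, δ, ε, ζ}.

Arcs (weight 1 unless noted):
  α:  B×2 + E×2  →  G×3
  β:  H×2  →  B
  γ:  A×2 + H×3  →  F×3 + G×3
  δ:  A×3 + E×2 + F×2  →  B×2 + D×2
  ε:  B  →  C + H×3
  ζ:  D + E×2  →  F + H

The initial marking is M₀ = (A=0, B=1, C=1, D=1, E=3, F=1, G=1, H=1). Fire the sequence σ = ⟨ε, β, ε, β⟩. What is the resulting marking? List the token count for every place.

step 1: fire ε:  (A=0, B=1, C=1, D=1, E=3, F=1, G=1, H=1) → (A=0, B=0, C=2, D=1, E=3, F=1, G=1, H=4)
step 2: fire β:  (A=0, B=0, C=2, D=1, E=3, F=1, G=1, H=4) → (A=0, B=1, C=2, D=1, E=3, F=1, G=1, H=2)
step 3: fire ε:  (A=0, B=1, C=2, D=1, E=3, F=1, G=1, H=2) → (A=0, B=0, C=3, D=1, E=3, F=1, G=1, H=5)
step 4: fire β:  (A=0, B=0, C=3, D=1, E=3, F=1, G=1, H=5) → (A=0, B=1, C=3, D=1, E=3, F=1, G=1, H=3)

(A=0, B=1, C=3, D=1, E=3, F=1, G=1, H=3)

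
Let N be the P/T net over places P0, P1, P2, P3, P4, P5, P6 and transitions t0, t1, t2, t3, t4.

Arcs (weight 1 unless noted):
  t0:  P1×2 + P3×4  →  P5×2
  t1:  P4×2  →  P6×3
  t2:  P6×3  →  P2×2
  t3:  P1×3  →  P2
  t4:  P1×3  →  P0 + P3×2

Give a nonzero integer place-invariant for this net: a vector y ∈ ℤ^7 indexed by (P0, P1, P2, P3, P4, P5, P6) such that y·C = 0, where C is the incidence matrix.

Incidence matrix C (rows=places, cols=transitions):
       t0   t1   t2   t3   t4
   P0   0    0    0    0    1
   P1  -2    0    0   -3   -3
   P2   0    0    2    1    0
   P3  -4    0    0    0    2
   P4   0   -2    0    0    0
   P5   2    0    0    0    0
   P6   0    3   -3    0    0

Candidate y = [2, 0, 0, -1, 0, -2, 0]; check y·C column-wise:
  col t0: 2·0 + 0·-2 + -1·-4 + -2·2 = 0
  col t1: 2·0 + -1·0 + 0·-2 + -2·0 + 0·3 = 0
  col t2: 2·0 + 0·2 + -1·0 + -2·0 + 0·-3 = 0
  col t3: 2·0 + 0·-3 + 0·1 + -1·0 + -2·0 = 0
  col t4: 2·1 + 0·-3 + -1·2 + -2·0 = 0

y = (P0:2, P1:0, P2:0, P3:-1, P4:0, P5:-2, P6:0)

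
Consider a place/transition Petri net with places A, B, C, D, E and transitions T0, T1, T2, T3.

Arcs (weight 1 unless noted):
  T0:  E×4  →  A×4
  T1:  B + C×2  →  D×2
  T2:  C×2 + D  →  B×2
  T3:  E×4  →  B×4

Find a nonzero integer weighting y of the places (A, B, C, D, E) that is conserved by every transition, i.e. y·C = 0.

y = (A:2, B:2, C:1, D:2, E:2)

Incidence matrix C (rows=places, cols=transitions):
       T0   T1   T2   T3
    A   4    0    0    0
    B   0   -1    2    4
    C   0   -2   -2    0
    D   0    2   -1    0
    E  -4    0    0   -4

Candidate y = [2, 2, 1, 2, 2]; check y·C column-wise:
  col T0: 2·4 + 2·0 + 1·0 + 2·0 + 2·-4 = 0
  col T1: 2·0 + 2·-1 + 1·-2 + 2·2 + 2·0 = 0
  col T2: 2·0 + 2·2 + 1·-2 + 2·-1 + 2·0 = 0
  col T3: 2·0 + 2·4 + 1·0 + 2·0 + 2·-4 = 0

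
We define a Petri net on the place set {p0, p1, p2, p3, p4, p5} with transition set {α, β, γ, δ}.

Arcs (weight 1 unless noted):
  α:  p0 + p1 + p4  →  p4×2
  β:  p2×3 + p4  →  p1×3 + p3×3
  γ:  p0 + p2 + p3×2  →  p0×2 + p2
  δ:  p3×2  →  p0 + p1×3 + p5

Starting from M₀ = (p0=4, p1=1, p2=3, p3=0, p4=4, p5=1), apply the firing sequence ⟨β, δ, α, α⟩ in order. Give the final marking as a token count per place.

(p0=3, p1=5, p2=0, p3=1, p4=5, p5=2)

step 1: fire β:  (p0=4, p1=1, p2=3, p3=0, p4=4, p5=1) → (p0=4, p1=4, p2=0, p3=3, p4=3, p5=1)
step 2: fire δ:  (p0=4, p1=4, p2=0, p3=3, p4=3, p5=1) → (p0=5, p1=7, p2=0, p3=1, p4=3, p5=2)
step 3: fire α:  (p0=5, p1=7, p2=0, p3=1, p4=3, p5=2) → (p0=4, p1=6, p2=0, p3=1, p4=4, p5=2)
step 4: fire α:  (p0=4, p1=6, p2=0, p3=1, p4=4, p5=2) → (p0=3, p1=5, p2=0, p3=1, p4=5, p5=2)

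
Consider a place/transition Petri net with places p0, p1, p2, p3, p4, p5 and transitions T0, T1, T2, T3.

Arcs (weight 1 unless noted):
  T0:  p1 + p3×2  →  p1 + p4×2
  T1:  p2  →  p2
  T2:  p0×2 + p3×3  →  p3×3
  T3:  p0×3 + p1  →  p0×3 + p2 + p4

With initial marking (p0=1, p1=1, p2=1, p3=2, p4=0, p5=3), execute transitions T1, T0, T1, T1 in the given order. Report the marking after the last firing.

(p0=1, p1=1, p2=1, p3=0, p4=2, p5=3)

step 1: fire T1:  (p0=1, p1=1, p2=1, p3=2, p4=0, p5=3) → (p0=1, p1=1, p2=1, p3=2, p4=0, p5=3)
step 2: fire T0:  (p0=1, p1=1, p2=1, p3=2, p4=0, p5=3) → (p0=1, p1=1, p2=1, p3=0, p4=2, p5=3)
step 3: fire T1:  (p0=1, p1=1, p2=1, p3=0, p4=2, p5=3) → (p0=1, p1=1, p2=1, p3=0, p4=2, p5=3)
step 4: fire T1:  (p0=1, p1=1, p2=1, p3=0, p4=2, p5=3) → (p0=1, p1=1, p2=1, p3=0, p4=2, p5=3)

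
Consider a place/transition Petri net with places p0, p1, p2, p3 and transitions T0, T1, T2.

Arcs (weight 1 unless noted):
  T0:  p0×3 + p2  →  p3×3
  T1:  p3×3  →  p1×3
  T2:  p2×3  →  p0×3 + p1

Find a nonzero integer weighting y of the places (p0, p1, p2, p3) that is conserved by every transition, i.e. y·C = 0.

Incidence matrix C (rows=places, cols=transitions):
       T0   T1   T2
   p0  -3    0    3
   p1   0    3    1
   p2  -1    0   -3
   p3   3   -3    0

Candidate y = [2, 3, 3, 3]; check y·C column-wise:
  col T0: 2·-3 + 3·0 + 3·-1 + 3·3 = 0
  col T1: 2·0 + 3·3 + 3·0 + 3·-3 = 0
  col T2: 2·3 + 3·1 + 3·-3 + 3·0 = 0

y = (p0:2, p1:3, p2:3, p3:3)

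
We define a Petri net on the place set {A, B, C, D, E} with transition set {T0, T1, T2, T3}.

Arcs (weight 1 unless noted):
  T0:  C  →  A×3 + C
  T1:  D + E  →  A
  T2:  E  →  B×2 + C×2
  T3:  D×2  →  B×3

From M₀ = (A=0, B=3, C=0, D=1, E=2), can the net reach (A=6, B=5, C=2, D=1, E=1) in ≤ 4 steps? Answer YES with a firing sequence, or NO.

step 1: fire T2:  (A=0, B=3, C=0, D=1, E=2) → (A=0, B=5, C=2, D=1, E=1)
step 2: fire T0:  (A=0, B=5, C=2, D=1, E=1) → (A=3, B=5, C=2, D=1, E=1)
step 3: fire T0:  (A=3, B=5, C=2, D=1, E=1) → (A=6, B=5, C=2, D=1, E=1)

YES — reachable via ⟨T2, T0, T0⟩ (3 firings)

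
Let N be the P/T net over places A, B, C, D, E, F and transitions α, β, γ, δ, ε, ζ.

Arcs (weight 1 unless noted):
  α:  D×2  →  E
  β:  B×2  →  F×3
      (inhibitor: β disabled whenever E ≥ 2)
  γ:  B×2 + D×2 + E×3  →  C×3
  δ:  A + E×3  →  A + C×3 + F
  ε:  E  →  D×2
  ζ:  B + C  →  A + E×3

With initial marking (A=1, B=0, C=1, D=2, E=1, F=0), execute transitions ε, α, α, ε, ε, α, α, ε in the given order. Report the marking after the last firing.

step 1: fire ε:  (A=1, B=0, C=1, D=2, E=1, F=0) → (A=1, B=0, C=1, D=4, E=0, F=0)
step 2: fire α:  (A=1, B=0, C=1, D=4, E=0, F=0) → (A=1, B=0, C=1, D=2, E=1, F=0)
step 3: fire α:  (A=1, B=0, C=1, D=2, E=1, F=0) → (A=1, B=0, C=1, D=0, E=2, F=0)
step 4: fire ε:  (A=1, B=0, C=1, D=0, E=2, F=0) → (A=1, B=0, C=1, D=2, E=1, F=0)
step 5: fire ε:  (A=1, B=0, C=1, D=2, E=1, F=0) → (A=1, B=0, C=1, D=4, E=0, F=0)
step 6: fire α:  (A=1, B=0, C=1, D=4, E=0, F=0) → (A=1, B=0, C=1, D=2, E=1, F=0)
step 7: fire α:  (A=1, B=0, C=1, D=2, E=1, F=0) → (A=1, B=0, C=1, D=0, E=2, F=0)
step 8: fire ε:  (A=1, B=0, C=1, D=0, E=2, F=0) → (A=1, B=0, C=1, D=2, E=1, F=0)

(A=1, B=0, C=1, D=2, E=1, F=0)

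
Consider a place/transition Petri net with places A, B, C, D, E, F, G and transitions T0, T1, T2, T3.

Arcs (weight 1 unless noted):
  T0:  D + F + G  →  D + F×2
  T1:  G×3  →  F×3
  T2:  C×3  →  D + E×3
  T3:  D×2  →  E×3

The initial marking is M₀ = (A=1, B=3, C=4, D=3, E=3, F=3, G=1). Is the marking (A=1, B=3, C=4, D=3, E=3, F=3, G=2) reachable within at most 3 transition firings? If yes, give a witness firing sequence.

NO — not reachable within 3 firings

depth 0: 1 marking
depth 1: 4 markings reached so far
depth 2: 7 markings reached so far
depth 3: 9 markings reached so far
target is not among the 9 markings reachable within 3 steps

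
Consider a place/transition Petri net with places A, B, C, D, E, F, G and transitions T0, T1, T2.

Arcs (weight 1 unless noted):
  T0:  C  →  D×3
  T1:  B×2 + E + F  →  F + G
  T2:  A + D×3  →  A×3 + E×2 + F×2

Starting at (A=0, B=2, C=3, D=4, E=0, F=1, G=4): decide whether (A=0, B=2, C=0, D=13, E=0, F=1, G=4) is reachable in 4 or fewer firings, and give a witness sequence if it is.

YES — reachable via ⟨T0, T0, T0⟩ (3 firings)

step 1: fire T0:  (A=0, B=2, C=3, D=4, E=0, F=1, G=4) → (A=0, B=2, C=2, D=7, E=0, F=1, G=4)
step 2: fire T0:  (A=0, B=2, C=2, D=7, E=0, F=1, G=4) → (A=0, B=2, C=1, D=10, E=0, F=1, G=4)
step 3: fire T0:  (A=0, B=2, C=1, D=10, E=0, F=1, G=4) → (A=0, B=2, C=0, D=13, E=0, F=1, G=4)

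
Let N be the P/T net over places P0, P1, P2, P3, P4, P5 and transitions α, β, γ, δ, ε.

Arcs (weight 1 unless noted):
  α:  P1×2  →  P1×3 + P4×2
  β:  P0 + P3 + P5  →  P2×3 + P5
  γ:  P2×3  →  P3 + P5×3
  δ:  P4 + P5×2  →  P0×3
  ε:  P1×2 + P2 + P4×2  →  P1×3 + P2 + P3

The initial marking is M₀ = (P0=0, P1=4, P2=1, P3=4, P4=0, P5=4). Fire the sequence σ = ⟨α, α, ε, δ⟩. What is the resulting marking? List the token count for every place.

step 1: fire α:  (P0=0, P1=4, P2=1, P3=4, P4=0, P5=4) → (P0=0, P1=5, P2=1, P3=4, P4=2, P5=4)
step 2: fire α:  (P0=0, P1=5, P2=1, P3=4, P4=2, P5=4) → (P0=0, P1=6, P2=1, P3=4, P4=4, P5=4)
step 3: fire ε:  (P0=0, P1=6, P2=1, P3=4, P4=4, P5=4) → (P0=0, P1=7, P2=1, P3=5, P4=2, P5=4)
step 4: fire δ:  (P0=0, P1=7, P2=1, P3=5, P4=2, P5=4) → (P0=3, P1=7, P2=1, P3=5, P4=1, P5=2)

(P0=3, P1=7, P2=1, P3=5, P4=1, P5=2)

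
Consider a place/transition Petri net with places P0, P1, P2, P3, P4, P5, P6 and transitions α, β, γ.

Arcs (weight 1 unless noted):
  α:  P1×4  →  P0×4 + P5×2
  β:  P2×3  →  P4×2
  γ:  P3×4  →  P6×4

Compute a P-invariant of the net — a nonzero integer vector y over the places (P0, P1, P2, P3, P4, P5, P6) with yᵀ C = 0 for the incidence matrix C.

y = (P0:1, P1:1, P2:0, P3:0, P4:0, P5:0, P6:0)

Incidence matrix C (rows=places, cols=transitions):
        α    β    γ
   P0   4    0    0
   P1  -4    0    0
   P2   0   -3    0
   P3   0    0   -4
   P4   0    2    0
   P5   2    0    0
   P6   0    0    4

Candidate y = [1, 1, 0, 0, 0, 0, 0]; check y·C column-wise:
  col α: 1·4 + 1·-4 + 0·2 = 0
  col β: 1·0 + 1·0 + 0·-3 + 0·2 = 0
  col γ: 1·0 + 1·0 + 0·-4 + 0·4 = 0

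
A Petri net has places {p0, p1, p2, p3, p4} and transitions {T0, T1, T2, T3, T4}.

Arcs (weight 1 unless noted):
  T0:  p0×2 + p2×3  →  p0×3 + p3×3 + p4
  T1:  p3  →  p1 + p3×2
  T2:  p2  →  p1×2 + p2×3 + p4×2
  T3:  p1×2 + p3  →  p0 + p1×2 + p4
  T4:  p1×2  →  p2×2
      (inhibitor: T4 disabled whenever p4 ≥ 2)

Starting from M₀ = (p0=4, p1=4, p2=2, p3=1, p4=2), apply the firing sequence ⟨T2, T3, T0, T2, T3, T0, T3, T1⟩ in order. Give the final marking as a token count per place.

step 1: fire T2:  (p0=4, p1=4, p2=2, p3=1, p4=2) → (p0=4, p1=6, p2=4, p3=1, p4=4)
step 2: fire T3:  (p0=4, p1=6, p2=4, p3=1, p4=4) → (p0=5, p1=6, p2=4, p3=0, p4=5)
step 3: fire T0:  (p0=5, p1=6, p2=4, p3=0, p4=5) → (p0=6, p1=6, p2=1, p3=3, p4=6)
step 4: fire T2:  (p0=6, p1=6, p2=1, p3=3, p4=6) → (p0=6, p1=8, p2=3, p3=3, p4=8)
step 5: fire T3:  (p0=6, p1=8, p2=3, p3=3, p4=8) → (p0=7, p1=8, p2=3, p3=2, p4=9)
step 6: fire T0:  (p0=7, p1=8, p2=3, p3=2, p4=9) → (p0=8, p1=8, p2=0, p3=5, p4=10)
step 7: fire T3:  (p0=8, p1=8, p2=0, p3=5, p4=10) → (p0=9, p1=8, p2=0, p3=4, p4=11)
step 8: fire T1:  (p0=9, p1=8, p2=0, p3=4, p4=11) → (p0=9, p1=9, p2=0, p3=5, p4=11)

(p0=9, p1=9, p2=0, p3=5, p4=11)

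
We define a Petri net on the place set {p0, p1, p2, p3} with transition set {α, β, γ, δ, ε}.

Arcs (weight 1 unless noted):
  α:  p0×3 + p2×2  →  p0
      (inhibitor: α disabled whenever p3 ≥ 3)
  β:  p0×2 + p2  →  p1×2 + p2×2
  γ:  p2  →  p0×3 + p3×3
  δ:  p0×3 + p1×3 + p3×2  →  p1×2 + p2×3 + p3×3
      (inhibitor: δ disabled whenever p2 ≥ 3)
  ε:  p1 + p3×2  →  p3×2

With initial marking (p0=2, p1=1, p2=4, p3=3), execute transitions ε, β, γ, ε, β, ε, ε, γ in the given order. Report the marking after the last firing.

(p0=4, p1=1, p2=4, p3=9)

step 1: fire ε:  (p0=2, p1=1, p2=4, p3=3) → (p0=2, p1=0, p2=4, p3=3)
step 2: fire β:  (p0=2, p1=0, p2=4, p3=3) → (p0=0, p1=2, p2=5, p3=3)
step 3: fire γ:  (p0=0, p1=2, p2=5, p3=3) → (p0=3, p1=2, p2=4, p3=6)
step 4: fire ε:  (p0=3, p1=2, p2=4, p3=6) → (p0=3, p1=1, p2=4, p3=6)
step 5: fire β:  (p0=3, p1=1, p2=4, p3=6) → (p0=1, p1=3, p2=5, p3=6)
step 6: fire ε:  (p0=1, p1=3, p2=5, p3=6) → (p0=1, p1=2, p2=5, p3=6)
step 7: fire ε:  (p0=1, p1=2, p2=5, p3=6) → (p0=1, p1=1, p2=5, p3=6)
step 8: fire γ:  (p0=1, p1=1, p2=5, p3=6) → (p0=4, p1=1, p2=4, p3=9)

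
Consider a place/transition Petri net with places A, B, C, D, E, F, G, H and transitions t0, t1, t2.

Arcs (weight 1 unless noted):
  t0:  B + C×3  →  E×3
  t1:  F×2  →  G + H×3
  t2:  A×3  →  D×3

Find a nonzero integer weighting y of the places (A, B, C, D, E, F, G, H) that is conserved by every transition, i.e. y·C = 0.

Incidence matrix C (rows=places, cols=transitions):
       t0   t1   t2
    A   0    0   -3
    B  -1    0    0
    C  -3    0    0
    D   0    0    3
    E   3    0    0
    F   0   -2    0
    G   0    1    0
    H   0    3    0

Candidate y = [0, 3, -1, 0, 0, 0, 0, 0]; check y·C column-wise:
  col t0: 3·-1 + -1·-3 + 0·3 = 0
  col t1: 3·0 + -1·0 + 0·-2 + 0·1 + 0·3 = 0
  col t2: 0·-3 + 3·0 + -1·0 + 0·3 = 0

y = (A:0, B:3, C:-1, D:0, E:0, F:0, G:0, H:0)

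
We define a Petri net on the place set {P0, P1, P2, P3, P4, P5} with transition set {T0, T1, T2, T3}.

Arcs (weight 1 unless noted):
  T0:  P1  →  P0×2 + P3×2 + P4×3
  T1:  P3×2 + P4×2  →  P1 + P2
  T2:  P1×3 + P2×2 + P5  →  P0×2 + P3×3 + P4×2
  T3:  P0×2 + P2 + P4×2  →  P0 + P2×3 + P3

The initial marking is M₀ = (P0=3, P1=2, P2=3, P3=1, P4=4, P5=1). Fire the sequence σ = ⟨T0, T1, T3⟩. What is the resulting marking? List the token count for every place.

(P0=4, P1=2, P2=6, P3=2, P4=3, P5=1)

step 1: fire T0:  (P0=3, P1=2, P2=3, P3=1, P4=4, P5=1) → (P0=5, P1=1, P2=3, P3=3, P4=7, P5=1)
step 2: fire T1:  (P0=5, P1=1, P2=3, P3=3, P4=7, P5=1) → (P0=5, P1=2, P2=4, P3=1, P4=5, P5=1)
step 3: fire T3:  (P0=5, P1=2, P2=4, P3=1, P4=5, P5=1) → (P0=4, P1=2, P2=6, P3=2, P4=3, P5=1)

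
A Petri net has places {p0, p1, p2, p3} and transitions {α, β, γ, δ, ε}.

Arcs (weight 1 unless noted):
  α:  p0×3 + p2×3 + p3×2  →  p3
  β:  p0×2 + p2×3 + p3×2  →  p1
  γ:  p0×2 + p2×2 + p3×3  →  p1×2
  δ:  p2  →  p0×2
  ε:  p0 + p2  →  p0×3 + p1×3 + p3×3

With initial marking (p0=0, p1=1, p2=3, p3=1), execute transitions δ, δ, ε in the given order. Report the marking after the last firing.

step 1: fire δ:  (p0=0, p1=1, p2=3, p3=1) → (p0=2, p1=1, p2=2, p3=1)
step 2: fire δ:  (p0=2, p1=1, p2=2, p3=1) → (p0=4, p1=1, p2=1, p3=1)
step 3: fire ε:  (p0=4, p1=1, p2=1, p3=1) → (p0=6, p1=4, p2=0, p3=4)

(p0=6, p1=4, p2=0, p3=4)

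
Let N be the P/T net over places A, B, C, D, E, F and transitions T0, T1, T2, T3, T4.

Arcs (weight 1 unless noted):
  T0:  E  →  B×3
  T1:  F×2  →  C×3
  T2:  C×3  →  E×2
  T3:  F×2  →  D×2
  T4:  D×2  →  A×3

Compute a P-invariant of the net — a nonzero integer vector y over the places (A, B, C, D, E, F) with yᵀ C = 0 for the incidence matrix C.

y = (A:2, B:1, C:2, D:3, E:3, F:3)

Incidence matrix C (rows=places, cols=transitions):
       T0   T1   T2   T3   T4
    A   0    0    0    0    3
    B   3    0    0    0    0
    C   0    3   -3    0    0
    D   0    0    0    2   -2
    E  -1    0    2    0    0
    F   0   -2    0   -2    0

Candidate y = [2, 1, 2, 3, 3, 3]; check y·C column-wise:
  col T0: 2·0 + 1·3 + 2·0 + 3·0 + 3·-1 + 3·0 = 0
  col T1: 2·0 + 1·0 + 2·3 + 3·0 + 3·0 + 3·-2 = 0
  col T2: 2·0 + 1·0 + 2·-3 + 3·0 + 3·2 + 3·0 = 0
  col T3: 2·0 + 1·0 + 2·0 + 3·2 + 3·0 + 3·-2 = 0
  col T4: 2·3 + 1·0 + 2·0 + 3·-2 + 3·0 + 3·0 = 0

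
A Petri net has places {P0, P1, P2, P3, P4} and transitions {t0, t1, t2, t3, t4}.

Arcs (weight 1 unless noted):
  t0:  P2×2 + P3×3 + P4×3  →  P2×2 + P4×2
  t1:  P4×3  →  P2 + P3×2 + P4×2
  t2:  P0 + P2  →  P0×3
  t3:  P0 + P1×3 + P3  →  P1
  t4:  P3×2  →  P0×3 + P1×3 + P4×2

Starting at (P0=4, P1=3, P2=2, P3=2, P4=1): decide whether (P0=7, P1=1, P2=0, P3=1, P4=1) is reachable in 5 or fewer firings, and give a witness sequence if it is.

YES — reachable via ⟨t2, t2, t3⟩ (3 firings)

step 1: fire t2:  (P0=4, P1=3, P2=2, P3=2, P4=1) → (P0=6, P1=3, P2=1, P3=2, P4=1)
step 2: fire t2:  (P0=6, P1=3, P2=1, P3=2, P4=1) → (P0=8, P1=3, P2=0, P3=2, P4=1)
step 3: fire t3:  (P0=8, P1=3, P2=0, P3=2, P4=1) → (P0=7, P1=1, P2=0, P3=1, P4=1)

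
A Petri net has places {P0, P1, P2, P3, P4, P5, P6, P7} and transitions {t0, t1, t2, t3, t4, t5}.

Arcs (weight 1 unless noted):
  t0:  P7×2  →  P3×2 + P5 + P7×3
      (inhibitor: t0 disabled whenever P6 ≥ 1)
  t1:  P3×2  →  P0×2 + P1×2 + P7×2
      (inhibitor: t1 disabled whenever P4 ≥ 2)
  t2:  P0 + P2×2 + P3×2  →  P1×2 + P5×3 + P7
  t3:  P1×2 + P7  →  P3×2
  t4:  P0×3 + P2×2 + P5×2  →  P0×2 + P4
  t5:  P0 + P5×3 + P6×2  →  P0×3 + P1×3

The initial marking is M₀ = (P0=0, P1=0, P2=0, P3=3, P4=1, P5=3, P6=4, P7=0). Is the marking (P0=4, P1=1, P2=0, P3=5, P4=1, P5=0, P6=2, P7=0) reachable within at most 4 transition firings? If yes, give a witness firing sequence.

step 1: fire t1:  (P0=0, P1=0, P2=0, P3=3, P4=1, P5=3, P6=4, P7=0) → (P0=2, P1=2, P2=0, P3=1, P4=1, P5=3, P6=4, P7=2)
step 2: fire t3:  (P0=2, P1=2, P2=0, P3=1, P4=1, P5=3, P6=4, P7=2) → (P0=2, P1=0, P2=0, P3=3, P4=1, P5=3, P6=4, P7=1)
step 3: fire t5:  (P0=2, P1=0, P2=0, P3=3, P4=1, P5=3, P6=4, P7=1) → (P0=4, P1=3, P2=0, P3=3, P4=1, P5=0, P6=2, P7=1)
step 4: fire t3:  (P0=4, P1=3, P2=0, P3=3, P4=1, P5=0, P6=2, P7=1) → (P0=4, P1=1, P2=0, P3=5, P4=1, P5=0, P6=2, P7=0)

YES — reachable via ⟨t1, t3, t5, t3⟩ (4 firings)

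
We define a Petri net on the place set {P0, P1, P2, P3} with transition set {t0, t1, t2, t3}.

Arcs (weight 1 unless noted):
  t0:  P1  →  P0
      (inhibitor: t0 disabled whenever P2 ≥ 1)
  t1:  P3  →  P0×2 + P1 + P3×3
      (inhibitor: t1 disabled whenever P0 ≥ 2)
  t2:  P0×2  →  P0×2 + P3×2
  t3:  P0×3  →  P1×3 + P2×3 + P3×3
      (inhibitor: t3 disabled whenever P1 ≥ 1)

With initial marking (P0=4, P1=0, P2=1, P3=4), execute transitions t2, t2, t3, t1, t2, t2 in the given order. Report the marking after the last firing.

step 1: fire t2:  (P0=4, P1=0, P2=1, P3=4) → (P0=4, P1=0, P2=1, P3=6)
step 2: fire t2:  (P0=4, P1=0, P2=1, P3=6) → (P0=4, P1=0, P2=1, P3=8)
step 3: fire t3:  (P0=4, P1=0, P2=1, P3=8) → (P0=1, P1=3, P2=4, P3=11)
step 4: fire t1:  (P0=1, P1=3, P2=4, P3=11) → (P0=3, P1=4, P2=4, P3=13)
step 5: fire t2:  (P0=3, P1=4, P2=4, P3=13) → (P0=3, P1=4, P2=4, P3=15)
step 6: fire t2:  (P0=3, P1=4, P2=4, P3=15) → (P0=3, P1=4, P2=4, P3=17)

(P0=3, P1=4, P2=4, P3=17)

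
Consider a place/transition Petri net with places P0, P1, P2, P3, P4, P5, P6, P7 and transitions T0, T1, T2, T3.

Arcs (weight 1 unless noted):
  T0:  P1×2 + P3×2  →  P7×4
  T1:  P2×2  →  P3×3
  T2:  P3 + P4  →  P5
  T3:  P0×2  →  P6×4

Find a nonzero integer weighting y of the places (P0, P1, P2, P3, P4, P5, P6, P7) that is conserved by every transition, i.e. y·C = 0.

y = (P0:0, P1:2, P2:-3, P3:-2, P4:2, P5:0, P6:0, P7:0)

Incidence matrix C (rows=places, cols=transitions):
       T0   T1   T2   T3
   P0   0    0    0   -2
   P1  -2    0    0    0
   P2   0   -2    0    0
   P3  -2    3   -1    0
   P4   0    0   -1    0
   P5   0    0    1    0
   P6   0    0    0    4
   P7   4    0    0    0

Candidate y = [0, 2, -3, -2, 2, 0, 0, 0]; check y·C column-wise:
  col T0: 2·-2 + -3·0 + -2·-2 + 2·0 + 0·4 = 0
  col T1: 2·0 + -3·-2 + -2·3 + 2·0 = 0
  col T2: 2·0 + -3·0 + -2·-1 + 2·-1 + 0·1 = 0
  col T3: 0·-2 + 2·0 + -3·0 + -2·0 + 2·0 + 0·4 = 0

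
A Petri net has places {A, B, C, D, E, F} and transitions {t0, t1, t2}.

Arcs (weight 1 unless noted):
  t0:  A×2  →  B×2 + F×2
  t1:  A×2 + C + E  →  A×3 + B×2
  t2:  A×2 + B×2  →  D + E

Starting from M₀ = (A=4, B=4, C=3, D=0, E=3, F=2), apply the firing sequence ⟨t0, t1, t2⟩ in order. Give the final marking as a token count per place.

step 1: fire t0:  (A=4, B=4, C=3, D=0, E=3, F=2) → (A=2, B=6, C=3, D=0, E=3, F=4)
step 2: fire t1:  (A=2, B=6, C=3, D=0, E=3, F=4) → (A=3, B=8, C=2, D=0, E=2, F=4)
step 3: fire t2:  (A=3, B=8, C=2, D=0, E=2, F=4) → (A=1, B=6, C=2, D=1, E=3, F=4)

(A=1, B=6, C=2, D=1, E=3, F=4)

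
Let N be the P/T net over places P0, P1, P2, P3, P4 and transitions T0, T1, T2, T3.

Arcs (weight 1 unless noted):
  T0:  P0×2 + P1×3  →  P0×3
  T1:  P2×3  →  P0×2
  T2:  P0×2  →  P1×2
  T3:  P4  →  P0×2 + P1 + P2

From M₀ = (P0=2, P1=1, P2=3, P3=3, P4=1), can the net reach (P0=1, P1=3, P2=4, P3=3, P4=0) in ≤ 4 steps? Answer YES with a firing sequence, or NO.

step 1: fire T2:  (P0=2, P1=1, P2=3, P3=3, P4=1) → (P0=0, P1=3, P2=3, P3=3, P4=1)
step 2: fire T3:  (P0=0, P1=3, P2=3, P3=3, P4=1) → (P0=2, P1=4, P2=4, P3=3, P4=0)
step 3: fire T0:  (P0=2, P1=4, P2=4, P3=3, P4=0) → (P0=3, P1=1, P2=4, P3=3, P4=0)
step 4: fire T2:  (P0=3, P1=1, P2=4, P3=3, P4=0) → (P0=1, P1=3, P2=4, P3=3, P4=0)

YES — reachable via ⟨T2, T3, T0, T2⟩ (4 firings)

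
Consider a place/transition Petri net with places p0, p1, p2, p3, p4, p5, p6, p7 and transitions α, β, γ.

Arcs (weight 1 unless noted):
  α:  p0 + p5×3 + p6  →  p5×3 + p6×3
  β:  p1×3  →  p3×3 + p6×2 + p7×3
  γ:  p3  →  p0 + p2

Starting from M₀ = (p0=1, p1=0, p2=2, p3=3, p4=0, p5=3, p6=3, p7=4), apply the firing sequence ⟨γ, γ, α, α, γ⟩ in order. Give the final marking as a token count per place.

(p0=2, p1=0, p2=5, p3=0, p4=0, p5=3, p6=7, p7=4)

step 1: fire γ:  (p0=1, p1=0, p2=2, p3=3, p4=0, p5=3, p6=3, p7=4) → (p0=2, p1=0, p2=3, p3=2, p4=0, p5=3, p6=3, p7=4)
step 2: fire γ:  (p0=2, p1=0, p2=3, p3=2, p4=0, p5=3, p6=3, p7=4) → (p0=3, p1=0, p2=4, p3=1, p4=0, p5=3, p6=3, p7=4)
step 3: fire α:  (p0=3, p1=0, p2=4, p3=1, p4=0, p5=3, p6=3, p7=4) → (p0=2, p1=0, p2=4, p3=1, p4=0, p5=3, p6=5, p7=4)
step 4: fire α:  (p0=2, p1=0, p2=4, p3=1, p4=0, p5=3, p6=5, p7=4) → (p0=1, p1=0, p2=4, p3=1, p4=0, p5=3, p6=7, p7=4)
step 5: fire γ:  (p0=1, p1=0, p2=4, p3=1, p4=0, p5=3, p6=7, p7=4) → (p0=2, p1=0, p2=5, p3=0, p4=0, p5=3, p6=7, p7=4)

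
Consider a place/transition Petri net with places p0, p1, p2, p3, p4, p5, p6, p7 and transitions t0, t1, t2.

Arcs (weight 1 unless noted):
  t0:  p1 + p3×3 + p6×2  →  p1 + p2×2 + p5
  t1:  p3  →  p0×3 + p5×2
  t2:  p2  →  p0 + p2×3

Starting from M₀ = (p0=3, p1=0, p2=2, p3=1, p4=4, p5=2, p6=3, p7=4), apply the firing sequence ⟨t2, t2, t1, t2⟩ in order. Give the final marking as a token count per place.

step 1: fire t2:  (p0=3, p1=0, p2=2, p3=1, p4=4, p5=2, p6=3, p7=4) → (p0=4, p1=0, p2=4, p3=1, p4=4, p5=2, p6=3, p7=4)
step 2: fire t2:  (p0=4, p1=0, p2=4, p3=1, p4=4, p5=2, p6=3, p7=4) → (p0=5, p1=0, p2=6, p3=1, p4=4, p5=2, p6=3, p7=4)
step 3: fire t1:  (p0=5, p1=0, p2=6, p3=1, p4=4, p5=2, p6=3, p7=4) → (p0=8, p1=0, p2=6, p3=0, p4=4, p5=4, p6=3, p7=4)
step 4: fire t2:  (p0=8, p1=0, p2=6, p3=0, p4=4, p5=4, p6=3, p7=4) → (p0=9, p1=0, p2=8, p3=0, p4=4, p5=4, p6=3, p7=4)

(p0=9, p1=0, p2=8, p3=0, p4=4, p5=4, p6=3, p7=4)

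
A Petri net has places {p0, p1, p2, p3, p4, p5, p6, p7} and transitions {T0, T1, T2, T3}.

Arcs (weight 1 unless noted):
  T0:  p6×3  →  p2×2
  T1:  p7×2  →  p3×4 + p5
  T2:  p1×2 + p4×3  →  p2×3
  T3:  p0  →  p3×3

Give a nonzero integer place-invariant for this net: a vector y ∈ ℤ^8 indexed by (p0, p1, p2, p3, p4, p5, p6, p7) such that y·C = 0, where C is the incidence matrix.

y = (p0:0, p1:3, p2:0, p3:0, p4:-2, p5:0, p6:0, p7:0)

Incidence matrix C (rows=places, cols=transitions):
       T0   T1   T2   T3
   p0   0    0    0   -1
   p1   0    0   -2    0
   p2   2    0    3    0
   p3   0    4    0    3
   p4   0    0   -3    0
   p5   0    1    0    0
   p6  -3    0    0    0
   p7   0   -2    0    0

Candidate y = [0, 3, 0, 0, -2, 0, 0, 0]; check y·C column-wise:
  col T0: 3·0 + 0·2 + -2·0 + 0·-3 = 0
  col T1: 3·0 + 0·4 + -2·0 + 0·1 + 0·-2 = 0
  col T2: 3·-2 + 0·3 + -2·-3 = 0
  col T3: 0·-1 + 3·0 + 0·3 + -2·0 = 0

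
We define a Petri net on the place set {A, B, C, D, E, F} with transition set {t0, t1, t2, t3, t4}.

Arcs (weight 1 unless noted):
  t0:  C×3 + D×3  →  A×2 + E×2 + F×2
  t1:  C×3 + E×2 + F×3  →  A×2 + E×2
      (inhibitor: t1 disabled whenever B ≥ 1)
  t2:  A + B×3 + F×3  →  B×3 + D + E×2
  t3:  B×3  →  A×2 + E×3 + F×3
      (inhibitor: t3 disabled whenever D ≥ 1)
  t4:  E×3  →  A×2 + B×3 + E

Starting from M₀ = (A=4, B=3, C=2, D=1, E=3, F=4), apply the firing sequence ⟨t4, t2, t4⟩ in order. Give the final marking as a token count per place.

(A=7, B=9, C=2, D=2, E=1, F=1)

step 1: fire t4:  (A=4, B=3, C=2, D=1, E=3, F=4) → (A=6, B=6, C=2, D=1, E=1, F=4)
step 2: fire t2:  (A=6, B=6, C=2, D=1, E=1, F=4) → (A=5, B=6, C=2, D=2, E=3, F=1)
step 3: fire t4:  (A=5, B=6, C=2, D=2, E=3, F=1) → (A=7, B=9, C=2, D=2, E=1, F=1)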